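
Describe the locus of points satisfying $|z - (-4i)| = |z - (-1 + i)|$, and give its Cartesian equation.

|z - z1| = |z - z2| means z is equidistant from z1 and z2,
i.e. the perpendicular bisector of the segment from (0, -4) to (-1, 1) (midpoint (-1/2, -3/2)).
With z = x + yi, square both sides:
(x - 0)^2 + (y - (-4))^2 = (x - (-1))^2 + (y - 1)^2
The x^2 and y^2 terms cancel: -2x + 10y = 2 - 16 = -14
Simplify: x - 5y = 7
Locus: Perpendicular bisector of the segment from (0, -4) to (-1, 1): the line x - 5y = 7


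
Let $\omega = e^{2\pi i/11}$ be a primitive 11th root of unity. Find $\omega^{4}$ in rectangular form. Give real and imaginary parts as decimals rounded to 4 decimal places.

ω^4 = e^(2πi·4/11) = e^(i·8π/11)
= cos(8π/11) + i sin(8π/11)
= -0.6549 + 0.7557i


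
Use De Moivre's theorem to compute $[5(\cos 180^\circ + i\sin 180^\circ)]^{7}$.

By De Moivre: z^n = r^n(cos(nθ) + i sin(nθ))
= 5^7(cos(7*180°) + i sin(7*180°))
= 78125(cos 180° + i sin 180°)
= -78125


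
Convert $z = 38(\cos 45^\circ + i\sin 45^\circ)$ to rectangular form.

a = r cos θ = 38 * sqrt(2)/2 = 19*sqrt(2)
b = r sin θ = 38 * sqrt(2)/2 = 19*sqrt(2)
z = 19*sqrt(2) + 19*sqrt(2)i


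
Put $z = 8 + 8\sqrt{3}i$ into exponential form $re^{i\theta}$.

r = |z| = sqrt((8)^2 + (8*sqrt(3))^2) = sqrt(64 + 192) = sqrt(256) = 16
θ = arctan(b/a) = arctan(13.8564/8) (quadrant-adjusted) = 60° = π/3
z = 16e^(i*π/3)


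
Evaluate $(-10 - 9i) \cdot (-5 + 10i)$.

(a1*a2 - b1*b2) + (a1*b2 + b1*a2)i
= (50 - (-90)) + (-100 + 45)i
= 140 - 55i


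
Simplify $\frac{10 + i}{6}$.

Divisor is real, so divide each part by 6:
= 5/3 + (1/6)i


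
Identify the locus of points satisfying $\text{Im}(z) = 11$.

Im(z) = y where z = x + yi; the equation y = 11 is satisfied by all points with that y-coordinate
Locus: Horizontal line y = 11


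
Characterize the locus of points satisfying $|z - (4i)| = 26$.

|z - z0| = r describes a circle centered at z0 with radius r
Here z0 = 4i and r = 26
Locus: Circle centered at (0, 4) with radius 26


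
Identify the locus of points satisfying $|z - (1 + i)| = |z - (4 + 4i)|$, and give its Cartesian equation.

|z - z1| = |z - z2| means z is equidistant from z1 and z2,
i.e. the perpendicular bisector of the segment from (1, 1) to (4, 4) (midpoint (5/2, 5/2)).
With z = x + yi, square both sides:
(x - 1)^2 + (y - 1)^2 = (x - 4)^2 + (y - 4)^2
The x^2 and y^2 terms cancel: 6x + 6y = 32 - 2 = 30
Simplify: x + y = 5
Locus: Perpendicular bisector of the segment from (1, 1) to (4, 4): the line x + y = 5


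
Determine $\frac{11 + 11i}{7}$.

Divisor is real, so divide each part by 7:
= 11/7 + (11/7)i


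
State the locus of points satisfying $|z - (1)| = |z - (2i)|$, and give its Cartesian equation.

|z - z1| = |z - z2| means z is equidistant from z1 and z2,
i.e. the perpendicular bisector of the segment from (1, 0) to (0, 2) (midpoint (1/2, 1)).
With z = x + yi, square both sides:
(x - 1)^2 + (y - 0)^2 = (x - 0)^2 + (y - 2)^2
The x^2 and y^2 terms cancel: -2x + 4y = 4 - 1 = 3
Simplify: 2x - 4y = -3
Locus: Perpendicular bisector of the segment from (1, 0) to (0, 2): the line 2x - 4y = -3


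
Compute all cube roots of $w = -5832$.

|w| = 5832, arg(w) = 180°
Root modulus = 5832^(1/3) = 18
Root arguments: θ_k = (180° + 360°k)/3 for k = 0, 1, ..., 2
Roots: 9 + 9*sqrt(3)i, -18, 9 - 9*sqrt(3)i


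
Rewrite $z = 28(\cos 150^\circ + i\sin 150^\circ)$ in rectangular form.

a = r cos θ = 28 * -sqrt(3)/2 = -14*sqrt(3)
b = r sin θ = 28 * 1/2 = 14
z = -14*sqrt(3) + 14i


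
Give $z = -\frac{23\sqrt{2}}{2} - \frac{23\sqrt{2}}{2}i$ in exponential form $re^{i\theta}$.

r = |z| = sqrt((-23*sqrt(2)/2)^2 + (-23*sqrt(2)/2)^2) = sqrt(529/2 + 529/2) = sqrt(529) = 23
θ = arctan(b/a) = arctan(-16.2635/-16.2635) (quadrant-adjusted) = -135° = -3π/4
z = 23e^(-i*3π/4)


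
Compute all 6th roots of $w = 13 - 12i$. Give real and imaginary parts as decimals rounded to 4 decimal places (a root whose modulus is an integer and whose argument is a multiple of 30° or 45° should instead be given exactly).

|w| = sqrt(313) ≈ 17.691806, arg(w) ≈ 317.290610°
Root modulus = sqrt(313)^(1/6) ≈ 1.614217
Root arguments: θ_k = (arg(w) + 360°k)/6 for k = 0, 1, ..., 5
Compute each root as (root modulus)(cos θ_k + i sin θ_k) using full-precision intermediates, then round to 4 decimal places.
Roots: 0.9741 + 1.2872i, -0.6277 + 1.4872i, -1.6018 + 0.2000i, -0.9741 - 1.2872i, 0.6277 - 1.4872i, 1.6018 - 0.2000i


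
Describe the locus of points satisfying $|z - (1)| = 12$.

|z - z0| = r describes a circle centered at z0 with radius r
Here z0 = 1 and r = 12
Locus: Circle centered at (1, 0) with radius 12


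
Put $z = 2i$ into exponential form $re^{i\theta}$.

r = |z| = sqrt((0)^2 + (2)^2) = sqrt(0 + 4) = sqrt(4) = 2
a = 0 and b > 0, so z lies on the positive imaginary axis: θ = 90° = π/2
z = 2e^(i*π/2)


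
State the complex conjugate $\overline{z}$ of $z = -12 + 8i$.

If z = a + bi, then conjugate(z) = a - bi
conjugate(-12 + 8i) = -12 - 8i


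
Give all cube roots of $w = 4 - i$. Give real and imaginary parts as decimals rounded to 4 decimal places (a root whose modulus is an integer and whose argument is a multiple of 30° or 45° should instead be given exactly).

|w| = sqrt(17) ≈ 4.123106, arg(w) ≈ 345.963757°
Root modulus = sqrt(17)^(1/3) ≈ 1.603522
Root arguments: θ_k = (arg(w) + 360°k)/3 for k = 0, 1, ..., 2
Compute each root as (root modulus)(cos θ_k + i sin θ_k) using full-precision intermediates, then round to 4 decimal places.
Roots: -0.6858 + 1.4495i, -0.9124 - 1.3187i, 1.5982 - 0.1308i


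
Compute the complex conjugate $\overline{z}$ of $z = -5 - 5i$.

If z = a + bi, then conjugate(z) = a - bi
conjugate(-5 - 5i) = -5 + 5i


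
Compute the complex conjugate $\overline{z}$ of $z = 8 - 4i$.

If z = a + bi, then conjugate(z) = a - bi
conjugate(8 - 4i) = 8 + 4i


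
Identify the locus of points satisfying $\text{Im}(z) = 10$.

Im(z) = y where z = x + yi; the equation y = 10 is satisfied by all points with that y-coordinate
Locus: Horizontal line y = 10


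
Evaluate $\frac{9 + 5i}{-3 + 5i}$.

Multiply numerator and denominator by conjugate (-3 - 5i):
= (9 + 5i)(-3 - 5i) / ((-3)^2 + 5^2)
= (-2 - 60i) / 34
Divide through by 2: (-1 - 30i) / 17
= -1/17 - (30/17)i


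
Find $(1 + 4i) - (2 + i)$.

(1 - 2) + (4 - 1)i = -1 + 3i


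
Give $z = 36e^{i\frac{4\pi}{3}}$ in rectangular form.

a = r cos θ = 36 * -1/2 = -18
b = r sin θ = 36 * -sqrt(3)/2 = -18*sqrt(3)
z = -18 - 18*sqrt(3)i


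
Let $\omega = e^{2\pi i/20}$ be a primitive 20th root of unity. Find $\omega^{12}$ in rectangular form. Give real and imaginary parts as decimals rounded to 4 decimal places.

ω^12 = e^(2πi·12/20) = e^(i·6π/5)
= cos(6π/5) + i sin(6π/5)
= -0.8090 - 0.5878i


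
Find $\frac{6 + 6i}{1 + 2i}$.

Multiply numerator and denominator by conjugate (1 - 2i):
= (6 + 6i)(1 - 2i) / (1^2 + 2^2)
= (18 - 6i) / 5
= 18/5 - (6/5)i


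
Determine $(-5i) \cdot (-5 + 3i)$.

(a1*a2 - b1*b2) + (a1*b2 + b1*a2)i
= (0 - (-15)) + (0 + 25)i
= 15 + 25i


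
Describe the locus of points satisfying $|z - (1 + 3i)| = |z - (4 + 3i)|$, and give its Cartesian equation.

|z - z1| = |z - z2| means z is equidistant from z1 and z2,
i.e. the perpendicular bisector of the segment from (1, 3) to (4, 3) (midpoint (5/2, 3)).
With z = x + yi, square both sides:
(x - 1)^2 + (y - 3)^2 = (x - 4)^2 + (y - 3)^2
The x^2 and y^2 terms cancel: 6x + 0y = 25 - 10 = 15
Simplify: x = 5/2
Locus: Perpendicular bisector of the segment from (1, 3) to (4, 3): the line x = 5/2


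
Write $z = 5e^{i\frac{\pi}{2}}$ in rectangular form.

a = r cos θ = 5 * 0 = 0
b = r sin θ = 5 * 1 = 5
z = 5i


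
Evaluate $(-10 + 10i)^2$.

(a + bi)^2 = a^2 - b^2 + 2abi
= (-10)^2 - 10^2 + 2*(-10)*10i
= -200i


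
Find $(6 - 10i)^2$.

(a + bi)^2 = a^2 - b^2 + 2abi
= 6^2 - (-10)^2 + 2*6*(-10)i
= -64 - 120i


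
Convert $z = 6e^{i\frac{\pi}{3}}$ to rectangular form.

a = r cos θ = 6 * 1/2 = 3
b = r sin θ = 6 * sqrt(3)/2 = 3*sqrt(3)
z = 3 + 3*sqrt(3)i


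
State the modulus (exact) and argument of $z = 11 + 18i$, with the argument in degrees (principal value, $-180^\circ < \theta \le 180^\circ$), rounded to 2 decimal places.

|z| = sqrt(11^2 + 18^2) = sqrt(445)
arg(z) = arctan(b/a) = arctan(18/11) (quadrant-adjusted) = 58.57°


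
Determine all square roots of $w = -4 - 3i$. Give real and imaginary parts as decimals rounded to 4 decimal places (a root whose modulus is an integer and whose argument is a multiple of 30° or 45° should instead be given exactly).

|w| = 5, arg(w) ≈ 216.869898°
Root modulus = 5^(1/2) ≈ 2.236068
Root arguments: θ_k = (arg(w) + 360°k)/2 for k = 0, 1, ..., 1
Compute each root as (root modulus)(cos θ_k + i sin θ_k) using full-precision intermediates, then round to 4 decimal places.
Roots: -0.7071 + 2.1213i, 0.7071 - 2.1213i


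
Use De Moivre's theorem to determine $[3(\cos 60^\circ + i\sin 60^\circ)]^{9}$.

By De Moivre: z^n = r^n(cos(nθ) + i sin(nθ))
= 3^9(cos(9*60°) + i sin(9*60°))
= 19683(cos 180° + i sin 180°)
= -19683


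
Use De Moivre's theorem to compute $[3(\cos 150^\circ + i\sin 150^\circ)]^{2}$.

By De Moivre: z^n = r^n(cos(nθ) + i sin(nθ))
= 3^2(cos(2*150°) + i sin(2*150°))
= 9(cos 300° + i sin 300°)
= 9/2 - (9*sqrt(3)/2)i


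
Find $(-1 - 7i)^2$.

(a + bi)^2 = a^2 - b^2 + 2abi
= (-1)^2 - (-7)^2 + 2*(-1)*(-7)i
= -48 + 14i


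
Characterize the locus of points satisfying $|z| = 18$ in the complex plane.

|z| = 18 means sqrt(x^2 + y^2) = 18
This is a circle of radius 18 centered at the origin


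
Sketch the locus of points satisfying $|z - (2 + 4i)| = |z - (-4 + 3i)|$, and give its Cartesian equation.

|z - z1| = |z - z2| means z is equidistant from z1 and z2,
i.e. the perpendicular bisector of the segment from (2, 4) to (-4, 3) (midpoint (-1, 7/2)).
With z = x + yi, square both sides:
(x - 2)^2 + (y - 4)^2 = (x - (-4))^2 + (y - 3)^2
The x^2 and y^2 terms cancel: -12x + (-2)y = 25 - 20 = 5
Simplify: 12x + 2y = -5
Locus: Perpendicular bisector of the segment from (2, 4) to (-4, 3): the line 12x + 2y = -5


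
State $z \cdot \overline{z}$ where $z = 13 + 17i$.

z * conjugate(z) = |z|^2 = a^2 + b^2
= 13^2 + 17^2 = 458


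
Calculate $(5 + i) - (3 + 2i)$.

(5 - 3) + (1 - 2)i = 2 - i


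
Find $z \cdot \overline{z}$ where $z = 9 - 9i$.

z * conjugate(z) = |z|^2 = a^2 + b^2
= 9^2 + (-9)^2 = 162


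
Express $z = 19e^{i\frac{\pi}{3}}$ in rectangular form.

a = r cos θ = 19 * 1/2 = 19/2
b = r sin θ = 19 * sqrt(3)/2 = 19*sqrt(3)/2
z = 19/2 + (19*sqrt(3)/2)i


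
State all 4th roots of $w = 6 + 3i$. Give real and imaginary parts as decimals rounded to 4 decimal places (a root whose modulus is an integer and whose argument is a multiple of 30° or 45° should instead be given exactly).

|w| = sqrt(45) ≈ 6.708204, arg(w) ≈ 26.565051°
Root modulus = sqrt(45)^(1/4) ≈ 1.609354
Root arguments: θ_k = (arg(w) + 360°k)/4 for k = 0, 1, ..., 3
Compute each root as (root modulus)(cos θ_k + i sin θ_k) using full-precision intermediates, then round to 4 decimal places.
Roots: 1.5986 + 0.1861i, -0.1861 + 1.5986i, -1.5986 - 0.1861i, 0.1861 - 1.5986i


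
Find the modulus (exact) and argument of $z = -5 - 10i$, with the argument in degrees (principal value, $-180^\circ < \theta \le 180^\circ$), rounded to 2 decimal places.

|z| = sqrt((-5)^2 + (-10)^2) = sqrt(125)
arg(z) = arctan(b/a) = arctan(-10/-5) (quadrant-adjusted) = -116.57°


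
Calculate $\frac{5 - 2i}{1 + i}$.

Multiply numerator and denominator by conjugate (1 - i):
= (5 - 2i)(1 - i) / (1^2 + 1^2)
= (3 - 7i) / 2
= 3/2 - (7/2)i


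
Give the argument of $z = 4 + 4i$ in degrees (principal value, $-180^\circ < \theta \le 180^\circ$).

θ = arctan(b/a) = arctan(4/4) (quadrant-adjusted) = 45°


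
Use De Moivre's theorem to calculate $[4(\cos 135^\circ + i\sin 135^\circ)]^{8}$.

By De Moivre: z^n = r^n(cos(nθ) + i sin(nθ))
= 4^8(cos(8*135°) + i sin(8*135°))
= 65536(cos 0° + i sin 0°)
= 65536


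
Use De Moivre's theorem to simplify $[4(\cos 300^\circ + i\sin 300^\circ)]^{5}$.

By De Moivre: z^n = r^n(cos(nθ) + i sin(nθ))
= 4^5(cos(5*300°) + i sin(5*300°))
= 1024(cos 60° + i sin 60°)
= 512 + 512*sqrt(3)i


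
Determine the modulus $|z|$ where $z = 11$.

|z| = sqrt(a^2 + b^2) = sqrt(11^2 + 0^2) = sqrt(121) = 11


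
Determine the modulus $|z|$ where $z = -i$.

|z| = sqrt(a^2 + b^2) = sqrt(0^2 + (-1)^2) = sqrt(1) = 1


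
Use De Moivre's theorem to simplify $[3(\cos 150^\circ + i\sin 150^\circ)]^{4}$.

By De Moivre: z^n = r^n(cos(nθ) + i sin(nθ))
= 3^4(cos(4*150°) + i sin(4*150°))
= 81(cos 240° + i sin 240°)
= -81/2 - (81*sqrt(3)/2)i


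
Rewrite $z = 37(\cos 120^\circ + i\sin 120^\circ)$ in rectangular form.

a = r cos θ = 37 * -1/2 = -37/2
b = r sin θ = 37 * sqrt(3)/2 = 37*sqrt(3)/2
z = -37/2 + (37*sqrt(3)/2)i


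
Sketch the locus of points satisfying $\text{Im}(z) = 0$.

Im(z) = y where z = x + yi; the equation y = 0 is satisfied by all points with that y-coordinate
Locus: Horizontal line y = 0


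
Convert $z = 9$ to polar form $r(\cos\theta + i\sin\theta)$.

r = |z| = sqrt(a^2 + b^2) = sqrt((9)^2 + (0)^2) = sqrt(81 + 0) = sqrt(81) = 9
b = 0 and a > 0, so z lies on the positive real axis: θ = 0°
z = 9(cos 0° + i sin 0°)


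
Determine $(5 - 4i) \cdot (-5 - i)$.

(a1*a2 - b1*b2) + (a1*b2 + b1*a2)i
= (-25 - 4) + (-5 + 20)i
= -29 + 15i


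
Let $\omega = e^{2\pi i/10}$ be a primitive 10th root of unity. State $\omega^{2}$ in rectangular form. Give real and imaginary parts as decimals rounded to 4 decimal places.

ω^2 = e^(2πi·2/10) = e^(i·2π/5)
= cos(2π/5) + i sin(2π/5)
= 0.3090 + 0.9511i


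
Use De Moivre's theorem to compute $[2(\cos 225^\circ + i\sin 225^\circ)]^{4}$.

By De Moivre: z^n = r^n(cos(nθ) + i sin(nθ))
= 2^4(cos(4*225°) + i sin(4*225°))
= 16(cos 180° + i sin 180°)
= -16


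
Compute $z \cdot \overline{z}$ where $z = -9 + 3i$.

z * conjugate(z) = |z|^2 = a^2 + b^2
= (-9)^2 + 3^2 = 90


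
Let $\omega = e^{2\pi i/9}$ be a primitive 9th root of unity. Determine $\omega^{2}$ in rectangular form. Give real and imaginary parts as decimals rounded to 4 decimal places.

ω^2 = e^(2πi·2/9) = e^(i·4π/9)
= cos(4π/9) + i sin(4π/9)
= 0.1736 + 0.9848i


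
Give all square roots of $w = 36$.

|w| = 36, arg(w) = 0°
Root modulus = 36^(1/2) = 6
Root arguments: θ_k = (0° + 360°k)/2 for k = 0, 1, ..., 1
Roots: 6, -6


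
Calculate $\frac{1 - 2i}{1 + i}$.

Multiply numerator and denominator by conjugate (1 - i):
= (1 - 2i)(1 - i) / (1^2 + 1^2)
= (-1 - 3i) / 2
= -1/2 - (3/2)i


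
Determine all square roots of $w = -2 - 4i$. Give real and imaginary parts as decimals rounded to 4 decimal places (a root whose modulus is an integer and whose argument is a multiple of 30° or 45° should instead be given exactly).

|w| = sqrt(20) ≈ 4.472136, arg(w) ≈ 243.434949°
Root modulus = sqrt(20)^(1/2) ≈ 2.114743
Root arguments: θ_k = (arg(w) + 360°k)/2 for k = 0, 1, ..., 1
Compute each root as (root modulus)(cos θ_k + i sin θ_k) using full-precision intermediates, then round to 4 decimal places.
Roots: -1.1118 + 1.7989i, 1.1118 - 1.7989i


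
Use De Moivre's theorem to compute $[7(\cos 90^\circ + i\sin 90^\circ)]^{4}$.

By De Moivre: z^n = r^n(cos(nθ) + i sin(nθ))
= 7^4(cos(4*90°) + i sin(4*90°))
= 2401(cos 0° + i sin 0°)
= 2401


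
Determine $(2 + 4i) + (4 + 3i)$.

(2 + 4) + (4 + 3)i = 6 + 7i


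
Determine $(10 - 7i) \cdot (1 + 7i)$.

(a1*a2 - b1*b2) + (a1*b2 + b1*a2)i
= (10 - (-49)) + (70 + (-7))i
= 59 + 63i


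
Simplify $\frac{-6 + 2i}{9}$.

Divisor is real, so divide each part by 9:
= -2/3 + (2/9)i


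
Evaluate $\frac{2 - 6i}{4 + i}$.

Multiply numerator and denominator by conjugate (4 - i):
= (2 - 6i)(4 - i) / (4^2 + 1^2)
= (2 - 26i) / 17
= 2/17 - (26/17)i


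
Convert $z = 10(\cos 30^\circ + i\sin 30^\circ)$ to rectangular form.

a = r cos θ = 10 * sqrt(3)/2 = 5*sqrt(3)
b = r sin θ = 10 * 1/2 = 5
z = 5*sqrt(3) + 5i


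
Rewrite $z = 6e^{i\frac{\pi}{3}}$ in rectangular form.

a = r cos θ = 6 * 1/2 = 3
b = r sin θ = 6 * sqrt(3)/2 = 3*sqrt(3)
z = 3 + 3*sqrt(3)i


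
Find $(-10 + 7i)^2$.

(a + bi)^2 = a^2 - b^2 + 2abi
= (-10)^2 - 7^2 + 2*(-10)*7i
= 51 - 140i


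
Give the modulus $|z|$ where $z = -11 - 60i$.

|z| = sqrt(a^2 + b^2) = sqrt((-11)^2 + (-60)^2) = sqrt(3721) = 61


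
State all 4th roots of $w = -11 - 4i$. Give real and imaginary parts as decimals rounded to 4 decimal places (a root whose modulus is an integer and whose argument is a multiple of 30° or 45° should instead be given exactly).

|w| = sqrt(137) ≈ 11.704700, arg(w) ≈ 199.983107°
Root modulus = sqrt(137)^(1/4) ≈ 1.849652
Root arguments: θ_k = (arg(w) + 360°k)/4 for k = 0, 1, ..., 3
Compute each root as (root modulus)(cos θ_k + i sin θ_k) using full-precision intermediates, then round to 4 decimal places.
Roots: 1.1890 + 1.4168i, -1.4168 + 1.1890i, -1.1890 - 1.4168i, 1.4168 - 1.1890i


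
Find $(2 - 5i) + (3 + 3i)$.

(2 + 3) + (-5 + 3)i = 5 - 2i


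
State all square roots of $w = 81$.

|w| = 81, arg(w) = 0°
Root modulus = 81^(1/2) = 9
Root arguments: θ_k = (0° + 360°k)/2 for k = 0, 1, ..., 1
Roots: 9, -9


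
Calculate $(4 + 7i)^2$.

(a + bi)^2 = a^2 - b^2 + 2abi
= 4^2 - 7^2 + 2*4*7i
= -33 + 56i


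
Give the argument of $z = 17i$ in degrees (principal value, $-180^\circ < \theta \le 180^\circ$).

a = 0 and b > 0, so z lies on the positive imaginary axis: θ = 90°


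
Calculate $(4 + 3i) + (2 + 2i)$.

(4 + 2) + (3 + 2)i = 6 + 5i


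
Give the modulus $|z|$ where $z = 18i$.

|z| = sqrt(a^2 + b^2) = sqrt(0^2 + 18^2) = sqrt(324) = 18


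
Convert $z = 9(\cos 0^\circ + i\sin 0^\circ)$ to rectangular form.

a = r cos θ = 9 * 1 = 9
b = r sin θ = 9 * 0 = 0
z = 9


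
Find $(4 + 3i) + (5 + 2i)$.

(4 + 5) + (3 + 2)i = 9 + 5i


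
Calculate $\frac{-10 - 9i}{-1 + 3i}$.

Multiply numerator and denominator by conjugate (-1 - 3i):
= (-10 - 9i)(-1 - 3i) / ((-1)^2 + 3^2)
= (-17 + 39i) / 10
= -17/10 + (39/10)i


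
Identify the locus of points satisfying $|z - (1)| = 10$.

|z - z0| = r describes a circle centered at z0 with radius r
Here z0 = 1 and r = 10
Locus: Circle centered at (1, 0) with radius 10


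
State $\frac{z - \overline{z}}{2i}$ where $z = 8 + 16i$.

z - conjugate(z) = 2bi
(z - conjugate(z))/(2i) = 2bi/(2i) = b = 16


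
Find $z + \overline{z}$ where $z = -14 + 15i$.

z + conjugate(z) = (a + bi) + (a - bi) = 2a
= 2 * (-14) = -28


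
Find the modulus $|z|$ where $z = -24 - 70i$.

|z| = sqrt(a^2 + b^2) = sqrt((-24)^2 + (-70)^2) = sqrt(5476) = 74


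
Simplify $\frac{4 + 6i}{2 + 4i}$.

Multiply numerator and denominator by conjugate (2 - 4i):
= (4 + 6i)(2 - 4i) / (2^2 + 4^2)
= (32 - 4i) / 20
Divide through by 4: (8 - i) / 5
= 8/5 - (1/5)i


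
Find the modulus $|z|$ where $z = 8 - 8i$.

|z| = sqrt(a^2 + b^2) = sqrt(8^2 + (-8)^2) = sqrt(128) = sqrt(128)


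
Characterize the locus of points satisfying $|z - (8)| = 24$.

|z - z0| = r describes a circle centered at z0 with radius r
Here z0 = 8 and r = 24
Locus: Circle centered at (8, 0) with radius 24


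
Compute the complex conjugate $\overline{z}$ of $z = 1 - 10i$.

If z = a + bi, then conjugate(z) = a - bi
conjugate(1 - 10i) = 1 + 10i


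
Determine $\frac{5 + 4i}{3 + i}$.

Multiply numerator and denominator by conjugate (3 - i):
= (5 + 4i)(3 - i) / (3^2 + 1^2)
= (19 + 7i) / 10
= 19/10 + (7/10)i


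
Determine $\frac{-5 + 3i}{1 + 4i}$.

Multiply numerator and denominator by conjugate (1 - 4i):
= (-5 + 3i)(1 - 4i) / (1^2 + 4^2)
= (7 + 23i) / 17
= 7/17 + (23/17)i


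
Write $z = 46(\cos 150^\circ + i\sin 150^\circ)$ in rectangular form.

a = r cos θ = 46 * -sqrt(3)/2 = -23*sqrt(3)
b = r sin θ = 46 * 1/2 = 23
z = -23*sqrt(3) + 23i


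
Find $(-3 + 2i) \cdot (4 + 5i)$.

(a1*a2 - b1*b2) + (a1*b2 + b1*a2)i
= (-12 - 10) + (-15 + 8)i
= -22 - 7i


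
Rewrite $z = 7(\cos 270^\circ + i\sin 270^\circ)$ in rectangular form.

a = r cos θ = 7 * 0 = 0
b = r sin θ = 7 * -1 = -7
z = -7i


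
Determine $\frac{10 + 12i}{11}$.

Divisor is real, so divide each part by 11:
= 10/11 + (12/11)i


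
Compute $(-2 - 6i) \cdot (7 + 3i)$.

(a1*a2 - b1*b2) + (a1*b2 + b1*a2)i
= (-14 - (-18)) + (-6 + (-42))i
= 4 - 48i


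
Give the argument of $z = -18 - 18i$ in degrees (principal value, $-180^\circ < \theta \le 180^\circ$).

θ = arctan(b/a) = arctan(-18/-18) (quadrant-adjusted) = -135°


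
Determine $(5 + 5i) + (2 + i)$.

(5 + 2) + (5 + 1)i = 7 + 6i


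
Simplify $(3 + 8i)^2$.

(a + bi)^2 = a^2 - b^2 + 2abi
= 3^2 - 8^2 + 2*3*8i
= -55 + 48i


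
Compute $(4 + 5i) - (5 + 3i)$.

(4 - 5) + (5 - 3)i = -1 + 2i


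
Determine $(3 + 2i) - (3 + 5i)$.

(3 - 3) + (2 - 5)i = -3i


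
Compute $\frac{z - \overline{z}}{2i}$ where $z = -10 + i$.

z - conjugate(z) = 2bi
(z - conjugate(z))/(2i) = 2bi/(2i) = b = 1


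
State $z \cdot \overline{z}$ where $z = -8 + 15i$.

z * conjugate(z) = |z|^2 = a^2 + b^2
= (-8)^2 + 15^2 = 289


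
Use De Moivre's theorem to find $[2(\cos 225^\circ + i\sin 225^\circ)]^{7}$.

By De Moivre: z^n = r^n(cos(nθ) + i sin(nθ))
= 2^7(cos(7*225°) + i sin(7*225°))
= 128(cos 135° + i sin 135°)
= -64*sqrt(2) + 64*sqrt(2)i


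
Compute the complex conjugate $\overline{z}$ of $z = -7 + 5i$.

If z = a + bi, then conjugate(z) = a - bi
conjugate(-7 + 5i) = -7 - 5i


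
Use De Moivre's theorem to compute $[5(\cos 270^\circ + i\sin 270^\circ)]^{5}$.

By De Moivre: z^n = r^n(cos(nθ) + i sin(nθ))
= 5^5(cos(5*270°) + i sin(5*270°))
= 3125(cos 270° + i sin 270°)
= -3125i


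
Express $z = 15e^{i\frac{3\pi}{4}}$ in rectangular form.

a = r cos θ = 15 * -sqrt(2)/2 = -15*sqrt(2)/2
b = r sin θ = 15 * sqrt(2)/2 = 15*sqrt(2)/2
z = -15*sqrt(2)/2 + (15*sqrt(2)/2)i


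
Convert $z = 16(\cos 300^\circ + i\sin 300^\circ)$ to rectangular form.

a = r cos θ = 16 * 1/2 = 8
b = r sin θ = 16 * -sqrt(3)/2 = -8*sqrt(3)
z = 8 - 8*sqrt(3)i


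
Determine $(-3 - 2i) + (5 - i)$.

(-3 + 5) + (-2 + (-1))i = 2 - 3i


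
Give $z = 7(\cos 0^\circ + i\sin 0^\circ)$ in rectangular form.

a = r cos θ = 7 * 1 = 7
b = r sin θ = 7 * 0 = 0
z = 7


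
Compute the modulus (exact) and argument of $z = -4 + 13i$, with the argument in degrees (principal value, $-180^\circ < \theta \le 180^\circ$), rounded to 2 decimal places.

|z| = sqrt((-4)^2 + 13^2) = sqrt(185)
arg(z) = arctan(b/a) = arctan(13/-4) (quadrant-adjusted) = 107.10°


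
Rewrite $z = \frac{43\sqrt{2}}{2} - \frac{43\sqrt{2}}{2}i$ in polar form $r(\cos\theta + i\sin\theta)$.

r = |z| = sqrt(a^2 + b^2) = sqrt((43*sqrt(2)/2)^2 + (-43*sqrt(2)/2)^2) = sqrt(1849/2 + 1849/2) = sqrt(1849) = 43
θ = arctan(b/a) = arctan(-30.4056/30.4056) (quadrant-adjusted) = 315°
z = 43(cos 315° + i sin 315°)


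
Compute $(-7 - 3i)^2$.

(a + bi)^2 = a^2 - b^2 + 2abi
= (-7)^2 - (-3)^2 + 2*(-7)*(-3)i
= 40 + 42i


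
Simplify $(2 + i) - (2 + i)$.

(2 - 2) + (1 - 1)i = 0


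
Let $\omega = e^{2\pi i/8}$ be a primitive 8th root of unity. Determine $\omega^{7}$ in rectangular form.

ω^7 = e^(2πi·7/8) = e^(i·7π/4)
= cos(7π/4) + i sin(7π/4)
= sqrt(2)/2 - (sqrt(2)/2)i


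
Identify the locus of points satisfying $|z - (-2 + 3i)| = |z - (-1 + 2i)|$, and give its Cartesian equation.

|z - z1| = |z - z2| means z is equidistant from z1 and z2,
i.e. the perpendicular bisector of the segment from (-2, 3) to (-1, 2) (midpoint (-3/2, 5/2)).
With z = x + yi, square both sides:
(x - (-2))^2 + (y - 3)^2 = (x - (-1))^2 + (y - 2)^2
The x^2 and y^2 terms cancel: 2x + (-2)y = 5 - 13 = -8
Simplify: x - y = -4
Locus: Perpendicular bisector of the segment from (-2, 3) to (-1, 2): the line x - y = -4


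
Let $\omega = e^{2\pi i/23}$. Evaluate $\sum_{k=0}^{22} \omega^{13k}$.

Let ζ = ω^13 = e^(2πi·13/23). Since 23 ∤ 13, ζ ≠ 1.
Sum = Σ_{k=0}^{22} ζ^k = (ζ^23 - 1)/(ζ - 1) = (ω^{13·23} - 1)/(ζ - 1) = (1 - 1)/(ζ - 1) = 0


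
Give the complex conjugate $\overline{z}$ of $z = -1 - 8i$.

If z = a + bi, then conjugate(z) = a - bi
conjugate(-1 - 8i) = -1 + 8i


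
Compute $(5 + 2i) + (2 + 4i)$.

(5 + 2) + (2 + 4)i = 7 + 6i


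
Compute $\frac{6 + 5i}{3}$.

Divisor is real, so divide each part by 3:
= 2 + (5/3)i


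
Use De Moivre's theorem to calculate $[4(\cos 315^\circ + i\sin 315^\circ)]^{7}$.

By De Moivre: z^n = r^n(cos(nθ) + i sin(nθ))
= 4^7(cos(7*315°) + i sin(7*315°))
= 16384(cos 45° + i sin 45°)
= 8192*sqrt(2) + 8192*sqrt(2)i


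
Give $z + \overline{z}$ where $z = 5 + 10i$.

z + conjugate(z) = (a + bi) + (a - bi) = 2a
= 2 * 5 = 10


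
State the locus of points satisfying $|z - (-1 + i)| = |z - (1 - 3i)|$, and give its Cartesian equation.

|z - z1| = |z - z2| means z is equidistant from z1 and z2,
i.e. the perpendicular bisector of the segment from (-1, 1) to (1, -3) (midpoint (0, -1)).
With z = x + yi, square both sides:
(x - (-1))^2 + (y - 1)^2 = (x - 1)^2 + (y - (-3))^2
The x^2 and y^2 terms cancel: 4x + (-8)y = 10 - 2 = 8
Simplify: x - 2y = 2
Locus: Perpendicular bisector of the segment from (-1, 1) to (1, -3): the line x - 2y = 2


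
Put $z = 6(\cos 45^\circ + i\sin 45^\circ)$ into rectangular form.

a = r cos θ = 6 * sqrt(2)/2 = 3*sqrt(2)
b = r sin θ = 6 * sqrt(2)/2 = 3*sqrt(2)
z = 3*sqrt(2) + 3*sqrt(2)i


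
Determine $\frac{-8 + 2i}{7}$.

Divisor is real, so divide each part by 7:
= -8/7 + (2/7)i


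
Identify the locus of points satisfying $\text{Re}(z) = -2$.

Re(z) = x where z = x + yi; the equation x = -2 is satisfied by all points with that x-coordinate
Locus: Vertical line x = -2


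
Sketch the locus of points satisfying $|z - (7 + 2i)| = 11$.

|z - z0| = r describes a circle centered at z0 with radius r
Here z0 = 7 + 2i and r = 11
Locus: Circle centered at (7, 2) with radius 11


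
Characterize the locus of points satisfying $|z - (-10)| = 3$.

|z - z0| = r describes a circle centered at z0 with radius r
Here z0 = -10 and r = 3
Locus: Circle centered at (-10, 0) with radius 3


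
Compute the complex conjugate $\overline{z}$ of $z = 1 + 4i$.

If z = a + bi, then conjugate(z) = a - bi
conjugate(1 + 4i) = 1 - 4i


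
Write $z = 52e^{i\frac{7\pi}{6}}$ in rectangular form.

a = r cos θ = 52 * -sqrt(3)/2 = -26*sqrt(3)
b = r sin θ = 52 * -1/2 = -26
z = -26*sqrt(3) - 26i


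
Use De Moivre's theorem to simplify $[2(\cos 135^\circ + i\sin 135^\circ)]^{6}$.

By De Moivre: z^n = r^n(cos(nθ) + i sin(nθ))
= 2^6(cos(6*135°) + i sin(6*135°))
= 64(cos 90° + i sin 90°)
= 64i


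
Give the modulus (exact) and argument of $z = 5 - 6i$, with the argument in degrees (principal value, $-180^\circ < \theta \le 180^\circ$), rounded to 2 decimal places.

|z| = sqrt(5^2 + (-6)^2) = sqrt(61)
arg(z) = arctan(b/a) = arctan(-6/5) (quadrant-adjusted) = -50.19°


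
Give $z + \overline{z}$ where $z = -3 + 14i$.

z + conjugate(z) = (a + bi) + (a - bi) = 2a
= 2 * (-3) = -6


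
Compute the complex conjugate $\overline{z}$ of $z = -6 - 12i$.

If z = a + bi, then conjugate(z) = a - bi
conjugate(-6 - 12i) = -6 + 12i


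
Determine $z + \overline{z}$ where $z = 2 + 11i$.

z + conjugate(z) = (a + bi) + (a - bi) = 2a
= 2 * 2 = 4


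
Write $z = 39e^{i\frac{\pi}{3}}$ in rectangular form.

a = r cos θ = 39 * 1/2 = 39/2
b = r sin θ = 39 * sqrt(3)/2 = 39*sqrt(3)/2
z = 39/2 + (39*sqrt(3)/2)i


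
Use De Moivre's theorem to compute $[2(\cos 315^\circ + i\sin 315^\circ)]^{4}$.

By De Moivre: z^n = r^n(cos(nθ) + i sin(nθ))
= 2^4(cos(4*315°) + i sin(4*315°))
= 16(cos 180° + i sin 180°)
= -16


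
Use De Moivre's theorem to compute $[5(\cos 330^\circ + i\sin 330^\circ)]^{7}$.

By De Moivre: z^n = r^n(cos(nθ) + i sin(nθ))
= 5^7(cos(7*330°) + i sin(7*330°))
= 78125(cos 150° + i sin 150°)
= -78125*sqrt(3)/2 + (78125/2)i


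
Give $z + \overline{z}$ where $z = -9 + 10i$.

z + conjugate(z) = (a + bi) + (a - bi) = 2a
= 2 * (-9) = -18


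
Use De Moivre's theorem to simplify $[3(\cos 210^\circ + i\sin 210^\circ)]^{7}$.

By De Moivre: z^n = r^n(cos(nθ) + i sin(nθ))
= 3^7(cos(7*210°) + i sin(7*210°))
= 2187(cos 30° + i sin 30°)
= 2187*sqrt(3)/2 + (2187/2)i


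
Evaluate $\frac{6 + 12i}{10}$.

Divisor is real, so divide each part by 10:
= 3/5 + (6/5)i


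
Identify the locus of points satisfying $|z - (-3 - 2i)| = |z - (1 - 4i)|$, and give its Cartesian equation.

|z - z1| = |z - z2| means z is equidistant from z1 and z2,
i.e. the perpendicular bisector of the segment from (-3, -2) to (1, -4) (midpoint (-1, -3)).
With z = x + yi, square both sides:
(x - (-3))^2 + (y - (-2))^2 = (x - 1)^2 + (y - (-4))^2
The x^2 and y^2 terms cancel: 8x + (-4)y = 17 - 13 = 4
Simplify: 2x - y = 1
Locus: Perpendicular bisector of the segment from (-3, -2) to (1, -4): the line 2x - y = 1


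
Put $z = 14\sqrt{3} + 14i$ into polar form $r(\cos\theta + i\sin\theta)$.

r = |z| = sqrt(a^2 + b^2) = sqrt((14*sqrt(3))^2 + (14)^2) = sqrt(588 + 196) = sqrt(784) = 28
θ = arctan(b/a) = arctan(14/24.2487) (quadrant-adjusted) = 30°
z = 28(cos 30° + i sin 30°)


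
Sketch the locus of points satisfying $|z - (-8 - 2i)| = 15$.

|z - z0| = r describes a circle centered at z0 with radius r
Here z0 = -8 - 2i and r = 15
Locus: Circle centered at (-8, -2) with radius 15


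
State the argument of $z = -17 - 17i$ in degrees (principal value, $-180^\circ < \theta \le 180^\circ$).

θ = arctan(b/a) = arctan(-17/-17) (quadrant-adjusted) = -135°


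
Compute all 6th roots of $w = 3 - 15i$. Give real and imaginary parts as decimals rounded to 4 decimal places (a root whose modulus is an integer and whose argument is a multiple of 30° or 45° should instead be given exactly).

|w| = sqrt(234) ≈ 15.297059, arg(w) ≈ 281.309932°
Root modulus = sqrt(234)^(1/6) ≈ 1.575559
Root arguments: θ_k = (arg(w) + 360°k)/6 for k = 0, 1, ..., 5
Compute each root as (root modulus)(cos θ_k + i sin θ_k) using full-precision intermediates, then round to 4 decimal places.
Roots: 1.0768 + 1.1501i, -0.4576 + 1.5076i, -1.5345 + 0.3575i, -1.0768 - 1.1501i, 0.4576 - 1.5076i, 1.5345 - 0.3575i


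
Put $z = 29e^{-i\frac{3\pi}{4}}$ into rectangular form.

a = r cos θ = 29 * -sqrt(2)/2 = -29*sqrt(2)/2
b = r sin θ = 29 * -sqrt(2)/2 = -29*sqrt(2)/2
z = -29*sqrt(2)/2 - (29*sqrt(2)/2)i


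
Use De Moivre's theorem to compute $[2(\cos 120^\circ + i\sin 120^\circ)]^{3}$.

By De Moivre: z^n = r^n(cos(nθ) + i sin(nθ))
= 2^3(cos(3*120°) + i sin(3*120°))
= 8(cos 0° + i sin 0°)
= 8


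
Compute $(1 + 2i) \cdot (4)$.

(a1*a2 - b1*b2) + (a1*b2 + b1*a2)i
= (4 - 0) + (0 + 8)i
= 4 + 8i


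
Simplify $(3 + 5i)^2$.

(a + bi)^2 = a^2 - b^2 + 2abi
= 3^2 - 5^2 + 2*3*5i
= -16 + 30i


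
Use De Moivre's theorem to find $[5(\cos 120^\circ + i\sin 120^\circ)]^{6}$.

By De Moivre: z^n = r^n(cos(nθ) + i sin(nθ))
= 5^6(cos(6*120°) + i sin(6*120°))
= 15625(cos 0° + i sin 0°)
= 15625


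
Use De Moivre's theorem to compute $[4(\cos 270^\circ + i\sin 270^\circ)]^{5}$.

By De Moivre: z^n = r^n(cos(nθ) + i sin(nθ))
= 4^5(cos(5*270°) + i sin(5*270°))
= 1024(cos 270° + i sin 270°)
= -1024i


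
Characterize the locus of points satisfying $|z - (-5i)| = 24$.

|z - z0| = r describes a circle centered at z0 with radius r
Here z0 = -5i and r = 24
Locus: Circle centered at (0, -5) with radius 24


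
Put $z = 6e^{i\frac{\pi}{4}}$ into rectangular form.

a = r cos θ = 6 * sqrt(2)/2 = 3*sqrt(2)
b = r sin θ = 6 * sqrt(2)/2 = 3*sqrt(2)
z = 3*sqrt(2) + 3*sqrt(2)i


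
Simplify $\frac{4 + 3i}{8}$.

Divisor is real, so divide each part by 8:
= 1/2 + (3/8)i


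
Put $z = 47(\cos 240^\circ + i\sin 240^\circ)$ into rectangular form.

a = r cos θ = 47 * -1/2 = -47/2
b = r sin θ = 47 * -sqrt(3)/2 = -47*sqrt(3)/2
z = -47/2 - (47*sqrt(3)/2)i


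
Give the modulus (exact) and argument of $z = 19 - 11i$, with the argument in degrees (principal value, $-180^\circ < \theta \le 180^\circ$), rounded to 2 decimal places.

|z| = sqrt(19^2 + (-11)^2) = sqrt(482)
arg(z) = arctan(b/a) = arctan(-11/19) (quadrant-adjusted) = -30.07°


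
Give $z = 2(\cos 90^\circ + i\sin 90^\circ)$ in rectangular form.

a = r cos θ = 2 * 0 = 0
b = r sin θ = 2 * 1 = 2
z = 2i


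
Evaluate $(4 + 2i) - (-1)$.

(4 - (-1)) + (2 - 0)i = 5 + 2i


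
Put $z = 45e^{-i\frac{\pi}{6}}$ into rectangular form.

a = r cos θ = 45 * sqrt(3)/2 = 45*sqrt(3)/2
b = r sin θ = 45 * -1/2 = -45/2
z = 45*sqrt(3)/2 - (45/2)i


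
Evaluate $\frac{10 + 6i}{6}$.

Divisor is real, so divide each part by 6:
= 5/3 + i


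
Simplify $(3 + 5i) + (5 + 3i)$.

(3 + 5) + (5 + 3)i = 8 + 8i


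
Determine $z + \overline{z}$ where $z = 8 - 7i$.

z + conjugate(z) = (a + bi) + (a - bi) = 2a
= 2 * 8 = 16


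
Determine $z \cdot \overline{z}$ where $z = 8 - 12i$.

z * conjugate(z) = |z|^2 = a^2 + b^2
= 8^2 + (-12)^2 = 208


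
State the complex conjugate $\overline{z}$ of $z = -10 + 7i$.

If z = a + bi, then conjugate(z) = a - bi
conjugate(-10 + 7i) = -10 - 7i


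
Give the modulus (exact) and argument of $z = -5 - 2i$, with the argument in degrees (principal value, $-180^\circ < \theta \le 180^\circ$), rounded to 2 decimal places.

|z| = sqrt((-5)^2 + (-2)^2) = sqrt(29)
arg(z) = arctan(b/a) = arctan(-2/-5) (quadrant-adjusted) = -158.20°


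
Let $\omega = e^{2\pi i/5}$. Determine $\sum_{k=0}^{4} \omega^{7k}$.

Let ζ = ω^7 = e^(2πi·7/5). Since 5 ∤ 7, ζ ≠ 1.
Sum = Σ_{k=0}^{4} ζ^k = (ζ^5 - 1)/(ζ - 1) = (ω^{7·5} - 1)/(ζ - 1) = (1 - 1)/(ζ - 1) = 0


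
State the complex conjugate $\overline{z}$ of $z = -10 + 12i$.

If z = a + bi, then conjugate(z) = a - bi
conjugate(-10 + 12i) = -10 - 12i


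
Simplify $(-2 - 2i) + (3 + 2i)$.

(-2 + 3) + (-2 + 2)i = 1


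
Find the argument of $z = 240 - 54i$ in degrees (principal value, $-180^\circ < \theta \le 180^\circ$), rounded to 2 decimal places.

θ = arctan(b/a) = arctan(-54/240) (quadrant-adjusted) = -12.68°


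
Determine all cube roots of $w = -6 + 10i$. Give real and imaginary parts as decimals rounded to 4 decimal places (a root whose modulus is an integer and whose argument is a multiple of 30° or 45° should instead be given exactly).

|w| = sqrt(136) ≈ 11.661904, arg(w) ≈ 120.963757°
Root modulus = sqrt(136)^(1/3) ≈ 2.267722
Root arguments: θ_k = (arg(w) + 360°k)/3 for k = 0, 1, ..., 2
Compute each root as (root modulus)(cos θ_k + i sin θ_k) using full-precision intermediates, then round to 4 decimal places.
Roots: 1.7290 + 1.4674i, -2.1353 + 0.7636i, 0.4063 - 2.2310i


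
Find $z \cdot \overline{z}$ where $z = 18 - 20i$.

z * conjugate(z) = |z|^2 = a^2 + b^2
= 18^2 + (-20)^2 = 724


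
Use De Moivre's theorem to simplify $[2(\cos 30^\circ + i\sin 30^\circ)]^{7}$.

By De Moivre: z^n = r^n(cos(nθ) + i sin(nθ))
= 2^7(cos(7*30°) + i sin(7*30°))
= 128(cos 210° + i sin 210°)
= -64*sqrt(3) - 64i


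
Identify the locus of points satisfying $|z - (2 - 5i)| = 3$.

|z - z0| = r describes a circle centered at z0 with radius r
Here z0 = 2 - 5i and r = 3
Locus: Circle centered at (2, -5) with radius 3


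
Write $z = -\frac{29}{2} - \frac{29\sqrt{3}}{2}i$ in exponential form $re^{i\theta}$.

r = |z| = sqrt((-29/2)^2 + (-29*sqrt(3)/2)^2) = sqrt(841/4 + 2523/4) = sqrt(841) = 29
θ = arctan(b/a) = arctan(-25.1147/-14.5) (quadrant-adjusted) = -120° = -2π/3
z = 29e^(-i*2π/3)


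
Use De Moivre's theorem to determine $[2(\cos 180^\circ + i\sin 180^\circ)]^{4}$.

By De Moivre: z^n = r^n(cos(nθ) + i sin(nθ))
= 2^4(cos(4*180°) + i sin(4*180°))
= 16(cos 0° + i sin 0°)
= 16


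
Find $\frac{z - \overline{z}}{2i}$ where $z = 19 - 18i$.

z - conjugate(z) = 2bi
(z - conjugate(z))/(2i) = 2bi/(2i) = b = -18


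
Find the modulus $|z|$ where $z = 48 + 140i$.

|z| = sqrt(a^2 + b^2) = sqrt(48^2 + 140^2) = sqrt(21904) = 148


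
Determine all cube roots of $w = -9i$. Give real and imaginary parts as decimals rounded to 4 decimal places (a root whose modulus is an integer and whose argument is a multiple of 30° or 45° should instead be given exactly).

|w| = 9, arg(w) = 270°
Root modulus = 9^(1/3) ≈ 2.080084
Root arguments: θ_k = (270° + 360°k)/3 for k = 0, 1, ..., 2
Compute each root as (root modulus)(cos θ_k + i sin θ_k) using full-precision intermediates, then round to 4 decimal places.
Roots: 2.0801i, -1.8014 - 1.0400i, 1.8014 - 1.0400i


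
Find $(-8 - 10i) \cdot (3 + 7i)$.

(a1*a2 - b1*b2) + (a1*b2 + b1*a2)i
= (-24 - (-70)) + (-56 + (-30))i
= 46 - 86i


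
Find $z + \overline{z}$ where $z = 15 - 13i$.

z + conjugate(z) = (a + bi) + (a - bi) = 2a
= 2 * 15 = 30


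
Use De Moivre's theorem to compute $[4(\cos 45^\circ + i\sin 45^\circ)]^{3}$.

By De Moivre: z^n = r^n(cos(nθ) + i sin(nθ))
= 4^3(cos(3*45°) + i sin(3*45°))
= 64(cos 135° + i sin 135°)
= -32*sqrt(2) + 32*sqrt(2)i


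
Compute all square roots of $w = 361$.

|w| = 361, arg(w) = 0°
Root modulus = 361^(1/2) = 19
Root arguments: θ_k = (0° + 360°k)/2 for k = 0, 1, ..., 1
Roots: 19, -19


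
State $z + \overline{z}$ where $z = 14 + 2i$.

z + conjugate(z) = (a + bi) + (a - bi) = 2a
= 2 * 14 = 28


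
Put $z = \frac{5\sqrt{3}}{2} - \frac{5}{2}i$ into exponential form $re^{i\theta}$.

r = |z| = sqrt((5*sqrt(3)/2)^2 + (-5/2)^2) = sqrt(75/4 + 25/4) = sqrt(25) = 5
θ = arctan(b/a) = arctan(-2.5/4.3301) (quadrant-adjusted) = -30° = -π/6
z = 5e^(-i*π/6)


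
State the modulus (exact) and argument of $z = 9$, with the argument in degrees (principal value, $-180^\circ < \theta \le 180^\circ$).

|z| = sqrt(9^2 + 0^2) = 9
b = 0 and a > 0, so z lies on the positive real axis: arg(z) = 0°


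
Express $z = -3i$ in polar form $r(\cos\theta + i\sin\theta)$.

r = |z| = sqrt(a^2 + b^2) = sqrt((0)^2 + (-3)^2) = sqrt(0 + 9) = sqrt(9) = 3
a = 0 and b < 0, so z lies on the negative imaginary axis: θ = 270°
z = 3(cos 270° + i sin 270°)


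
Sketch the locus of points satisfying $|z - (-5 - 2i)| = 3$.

|z - z0| = r describes a circle centered at z0 with radius r
Here z0 = -5 - 2i and r = 3
Locus: Circle centered at (-5, -2) with radius 3


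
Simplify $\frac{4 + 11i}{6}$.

Divisor is real, so divide each part by 6:
= 2/3 + (11/6)i


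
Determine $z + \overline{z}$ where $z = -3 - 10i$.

z + conjugate(z) = (a + bi) + (a - bi) = 2a
= 2 * (-3) = -6


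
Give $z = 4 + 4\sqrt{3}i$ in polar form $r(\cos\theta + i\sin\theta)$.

r = |z| = sqrt(a^2 + b^2) = sqrt((4)^2 + (4*sqrt(3))^2) = sqrt(16 + 48) = sqrt(64) = 8
θ = arctan(b/a) = arctan(6.9282/4) (quadrant-adjusted) = 60°
z = 8(cos 60° + i sin 60°)


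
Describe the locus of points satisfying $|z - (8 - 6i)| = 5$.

|z - z0| = r describes a circle centered at z0 with radius r
Here z0 = 8 - 6i and r = 5
Locus: Circle centered at (8, -6) with radius 5


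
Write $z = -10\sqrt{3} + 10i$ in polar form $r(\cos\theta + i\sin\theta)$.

r = |z| = sqrt(a^2 + b^2) = sqrt((-10*sqrt(3))^2 + (10)^2) = sqrt(300 + 100) = sqrt(400) = 20
θ = arctan(b/a) = arctan(10/-17.3205) (quadrant-adjusted) = 150°
z = 20(cos 150° + i sin 150°)
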